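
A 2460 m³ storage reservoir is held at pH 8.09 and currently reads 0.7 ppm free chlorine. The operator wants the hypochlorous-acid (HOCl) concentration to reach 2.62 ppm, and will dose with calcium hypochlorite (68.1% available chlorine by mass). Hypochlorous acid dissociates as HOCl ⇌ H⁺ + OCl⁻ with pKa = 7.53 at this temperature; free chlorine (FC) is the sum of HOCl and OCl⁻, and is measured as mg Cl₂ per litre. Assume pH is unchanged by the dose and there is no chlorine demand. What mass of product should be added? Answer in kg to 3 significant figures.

Volume: 2460 m³ = 2,460,000 L.
[OCl⁻]/[HOCl] = 10^(pH − pKa) = 10^(8.09 − 7.53) = 3.631; fraction as HOCl = 1/(1 + 3.631) = 0.2159.
Free chlorine required for 2.62 ppm HOCl: 2.62 / 0.2159 = 12.13 ppm.
FC to add: 12.13 − 0.7 = 11.43 mg/L as Cl₂.
Cl₂ equivalent: 11.43 mg/L × 2,460,000 L = 28,120 g.
Product at 68.1% available Cl: 28,120 / 0.681 = 41,300 g.

41.3 kg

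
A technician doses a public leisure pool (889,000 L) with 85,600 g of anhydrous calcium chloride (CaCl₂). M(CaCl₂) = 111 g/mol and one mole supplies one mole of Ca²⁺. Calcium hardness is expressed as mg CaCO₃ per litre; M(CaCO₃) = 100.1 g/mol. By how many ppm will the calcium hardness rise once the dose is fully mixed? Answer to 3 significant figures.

86.8 ppm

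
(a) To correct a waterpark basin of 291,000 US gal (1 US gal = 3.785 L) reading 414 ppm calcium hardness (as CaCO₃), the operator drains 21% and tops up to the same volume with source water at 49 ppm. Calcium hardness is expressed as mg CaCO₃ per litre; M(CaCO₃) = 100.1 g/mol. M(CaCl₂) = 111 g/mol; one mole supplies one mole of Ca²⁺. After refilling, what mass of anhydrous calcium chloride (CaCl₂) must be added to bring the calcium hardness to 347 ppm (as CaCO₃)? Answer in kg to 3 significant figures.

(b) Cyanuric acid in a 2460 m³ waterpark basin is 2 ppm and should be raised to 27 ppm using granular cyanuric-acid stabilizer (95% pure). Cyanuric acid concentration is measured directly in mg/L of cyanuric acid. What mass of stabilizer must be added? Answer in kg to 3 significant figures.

(a) Volume: 291,000 US gal × 3.785 L/gal = 1,101,435 L.
(a) After draining 21% and refilling: 414 × 0.79 + 49 × 0.21 = 337.35 ppm.
(a) Deficit to target: 347 − 337.35 = 9.65 mg/L.
(a) As CaCO₃: 9.65 mg/L × 1,101,435 L = 10,630 g; ÷ 100.1 = 106.2 mol Ca²⁺.
(a) Mass: 106.2 × 111 = 11,790 g.

(b) Volume: 2460 m³ = 2,460,000 L.
(b) CYA to add: (27 − 2) = 25 mg/L × 2,460,000 L = 61,500 g cyanuric acid.
(b) At 95% purity: 61,500 / 0.95 = 64,740 g product.

(a) 11.8 kg; (b) 64.7 kg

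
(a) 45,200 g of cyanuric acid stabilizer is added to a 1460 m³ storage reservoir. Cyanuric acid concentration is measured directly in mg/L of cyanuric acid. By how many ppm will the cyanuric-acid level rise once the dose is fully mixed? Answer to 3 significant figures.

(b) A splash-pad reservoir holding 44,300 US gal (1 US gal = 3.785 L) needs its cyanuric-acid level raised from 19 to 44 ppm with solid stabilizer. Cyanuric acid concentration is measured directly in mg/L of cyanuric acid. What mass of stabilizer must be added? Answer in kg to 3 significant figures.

(a) Volume: 1460 m³ = 1,460,000 L.
(a) Rise: 45,200 g / 1,460,000 L × 1000 = 30.96 mg/L.

(b) Volume: 44,300 US gal × 3.785 L/gal = 167,676 L.
(b) CYA to add: (44 − 19) = 25 mg/L × 167,676 L = 4192 g cyanuric acid.

(a) 31.0 ppm; (b) 4.19 kg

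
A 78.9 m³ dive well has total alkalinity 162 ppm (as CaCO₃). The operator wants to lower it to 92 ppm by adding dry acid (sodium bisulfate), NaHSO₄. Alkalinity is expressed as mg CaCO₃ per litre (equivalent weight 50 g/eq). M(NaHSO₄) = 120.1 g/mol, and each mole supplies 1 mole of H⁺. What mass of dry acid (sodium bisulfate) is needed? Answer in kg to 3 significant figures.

Volume: 78.9 m³ = 78,900 L.
Alkalinity to neutralize: (162 − 92) = 70 mg/L as CaCO₃ × 78,900 L = 5523 g as CaCO₃.
Equivalents of H⁺ required: 5523 ÷ 50 g/eq = 110.5 eq = 110.5 mol NaHSO₄.
Mass of NaHSO₄: 110.5 × 120.1 = 13,270 g.

13.3 kg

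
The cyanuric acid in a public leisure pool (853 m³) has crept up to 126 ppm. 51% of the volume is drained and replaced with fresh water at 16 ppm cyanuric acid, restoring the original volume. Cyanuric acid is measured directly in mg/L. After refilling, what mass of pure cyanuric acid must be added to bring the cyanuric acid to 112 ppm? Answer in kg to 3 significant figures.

Volume: 853 m³ = 853,000 L.
After draining 51% and refilling: 126 × 0.49 + 16 × 0.51 = 69.9 ppm.
Deficit to target: 112 − 69.9 = 42.1 mg/L.
Mass: 42.1 mg/L × 853,000 L = 35,910 g cyanuric acid.

35.9 kg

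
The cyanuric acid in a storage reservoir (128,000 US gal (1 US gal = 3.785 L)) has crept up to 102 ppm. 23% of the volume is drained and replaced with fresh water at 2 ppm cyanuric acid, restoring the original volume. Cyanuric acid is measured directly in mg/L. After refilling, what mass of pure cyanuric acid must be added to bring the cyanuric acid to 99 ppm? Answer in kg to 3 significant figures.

9.69 kg

Volume: 128,000 US gal × 3.785 L/gal = 484,480 L.
After draining 23% and refilling: 102 × 0.77 + 2 × 0.23 = 79 ppm.
Deficit to target: 99 − 79 = 20 mg/L.
Mass: 20 mg/L × 484,480 L = 9690 g cyanuric acid.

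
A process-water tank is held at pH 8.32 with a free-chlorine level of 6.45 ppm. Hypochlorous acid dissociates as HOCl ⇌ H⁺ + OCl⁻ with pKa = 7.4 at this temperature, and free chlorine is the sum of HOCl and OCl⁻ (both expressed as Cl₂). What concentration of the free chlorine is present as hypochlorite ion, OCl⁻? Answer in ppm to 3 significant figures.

[OCl⁻]/[HOCl] = 10^(pH − pKa) = 10^(8.32 − 7.4) = 10^0.92 = 8.318.
Fraction as HOCl = 1 / (1 + 8.318) = 0.1073.
OCl⁻ = (1 − 0.1073) × 6.45 ppm = 5.758 ppm.

5.76 ppm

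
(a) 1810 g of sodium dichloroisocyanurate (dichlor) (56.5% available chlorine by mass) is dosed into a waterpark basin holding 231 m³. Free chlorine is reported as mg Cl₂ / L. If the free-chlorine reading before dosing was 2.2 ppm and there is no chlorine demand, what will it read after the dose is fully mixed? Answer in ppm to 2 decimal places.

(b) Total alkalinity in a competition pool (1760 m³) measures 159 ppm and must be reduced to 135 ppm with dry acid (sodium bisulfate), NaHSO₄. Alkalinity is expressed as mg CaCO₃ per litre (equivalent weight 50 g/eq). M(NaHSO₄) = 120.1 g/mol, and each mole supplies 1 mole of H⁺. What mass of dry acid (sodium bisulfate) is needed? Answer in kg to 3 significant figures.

(a) Volume: 231 m³ = 231,000 L.
(a) Available chlorine delivered: 1810 g × 0.565 = 1023 g as Cl₂.
(a) Concentration rise: 1023 g / 231,000 L = 4.427 mg/L = 4.43 ppm.
(a) Final FC: 2.2 + 4.43 = 6.63 ppm.

(b) Volume: 1760 m³ = 1,760,000 L.
(b) Alkalinity to neutralize: (159 − 135) = 24 mg/L as CaCO₃ × 1,760,000 L = 42,240 g as CaCO₃.
(b) Equivalents of H⁺ required: 42,240 ÷ 50 g/eq = 844.8 eq = 844.8 mol NaHSO₄.
(b) Mass of NaHSO₄: 844.8 × 120.1 = 101,500 g.

(a) 6.63 ppm; (b) 101 kg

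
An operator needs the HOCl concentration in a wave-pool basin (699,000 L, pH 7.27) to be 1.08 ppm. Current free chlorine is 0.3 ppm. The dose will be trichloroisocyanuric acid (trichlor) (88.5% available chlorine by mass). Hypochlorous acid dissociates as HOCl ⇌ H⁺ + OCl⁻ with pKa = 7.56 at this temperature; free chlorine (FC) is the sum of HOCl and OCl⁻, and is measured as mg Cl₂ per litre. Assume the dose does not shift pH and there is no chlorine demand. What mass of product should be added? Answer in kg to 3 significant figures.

1.05 kg

[OCl⁻]/[HOCl] = 10^(pH − pKa) = 10^(7.27 − 7.56) = 0.5129; fraction as HOCl = 1/(1 + 0.5129) = 0.661.
Free chlorine required for 1.08 ppm HOCl: 1.08 / 0.661 = 1.634 ppm.
FC to add: 1.634 − 0.3 = 1.334 mg/L as Cl₂.
Cl₂ equivalent: 1.334 mg/L × 699,000 L = 932.4 g.
Product at 88.5% available Cl: 932.4 / 0.885 = 1054 g.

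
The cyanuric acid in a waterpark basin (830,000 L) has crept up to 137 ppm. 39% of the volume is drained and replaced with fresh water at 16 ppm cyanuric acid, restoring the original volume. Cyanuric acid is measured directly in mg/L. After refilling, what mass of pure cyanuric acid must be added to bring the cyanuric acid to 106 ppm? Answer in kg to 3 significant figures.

13.4 kg

After draining 39% and refilling: 137 × 0.61 + 16 × 0.39 = 89.81 ppm.
Deficit to target: 106 − 89.81 = 16.19 mg/L.
Mass: 16.19 mg/L × 830,000 L = 13,440 g cyanuric acid.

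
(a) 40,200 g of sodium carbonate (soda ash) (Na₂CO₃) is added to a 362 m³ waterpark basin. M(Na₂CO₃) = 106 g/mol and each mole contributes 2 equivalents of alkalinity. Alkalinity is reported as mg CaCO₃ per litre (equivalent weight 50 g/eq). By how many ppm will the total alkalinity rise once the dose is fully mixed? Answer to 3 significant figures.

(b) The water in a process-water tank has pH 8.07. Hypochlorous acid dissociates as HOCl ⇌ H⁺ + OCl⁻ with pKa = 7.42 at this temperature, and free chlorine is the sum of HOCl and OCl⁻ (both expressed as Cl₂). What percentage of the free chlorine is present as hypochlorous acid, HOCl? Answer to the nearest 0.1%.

(a) 105 ppm; (b) 18.3%

(a) Volume: 362 m³ = 362,000 L.
(a) Moles of Na₂CO₃: 40,200 g ÷ 106 g/mol = 379.2 mol → 758.5 eq of alkalinity.
(a) As CaCO₃: 758.5 eq × 50 g/eq = 37,920 g.
(a) Rise: 37,920 g / 362,000 L × 1000 = 104.8 mg/L.

(b) [OCl⁻]/[HOCl] = 10^(pH − pKa) = 10^(8.07 − 7.42) = 10^0.65 = 4.467.
(b) Fraction as HOCl = 1 / (1 + 4.467) = 0.1829.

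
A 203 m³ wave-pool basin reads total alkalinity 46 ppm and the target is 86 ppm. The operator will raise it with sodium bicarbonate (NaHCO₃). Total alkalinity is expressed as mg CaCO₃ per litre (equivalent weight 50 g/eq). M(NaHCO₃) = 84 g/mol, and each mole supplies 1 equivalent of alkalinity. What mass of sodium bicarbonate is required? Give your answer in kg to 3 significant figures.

13.6 kg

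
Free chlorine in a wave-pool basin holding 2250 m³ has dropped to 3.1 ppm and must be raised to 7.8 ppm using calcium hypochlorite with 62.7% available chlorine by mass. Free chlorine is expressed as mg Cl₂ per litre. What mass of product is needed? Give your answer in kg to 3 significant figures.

Volume: 2250 m³ = 2,250,000 L.
Chlorine deficit: 7.8 − 3.1 = 4.7 ppm = 4.7 mg/L as Cl₂.
Cl₂ equivalent needed: 4.7 mg/L × 2,250,000 L = 10,580,000 mg = 10,580 g.
Product at 62.7% available chlorine: 10,580 / 0.627 = 16,870 g.

16.9 kg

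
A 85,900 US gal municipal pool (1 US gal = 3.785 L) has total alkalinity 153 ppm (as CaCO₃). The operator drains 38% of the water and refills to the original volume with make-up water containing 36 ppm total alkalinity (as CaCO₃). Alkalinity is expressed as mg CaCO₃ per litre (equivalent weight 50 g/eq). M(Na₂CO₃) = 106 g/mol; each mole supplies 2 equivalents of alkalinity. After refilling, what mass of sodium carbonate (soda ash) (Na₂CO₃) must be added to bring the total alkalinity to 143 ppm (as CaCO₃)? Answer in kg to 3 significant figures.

11.9 kg

Volume: 85,900 US gal × 3.785 L/gal = 325,132 L.
After draining 38% and refilling: 153 × 0.62 + 36 × 0.38 = 108.54 ppm.
Deficit to target: 143 − 108.54 = 34.46 mg/L.
As CaCO₃: 34.46 mg/L × 325,132 L = 11,200 g; ÷ 50 g/eq ÷ 2 = 112 mol Na₂CO₃.
Mass: 112 × 106 = 11,880 g.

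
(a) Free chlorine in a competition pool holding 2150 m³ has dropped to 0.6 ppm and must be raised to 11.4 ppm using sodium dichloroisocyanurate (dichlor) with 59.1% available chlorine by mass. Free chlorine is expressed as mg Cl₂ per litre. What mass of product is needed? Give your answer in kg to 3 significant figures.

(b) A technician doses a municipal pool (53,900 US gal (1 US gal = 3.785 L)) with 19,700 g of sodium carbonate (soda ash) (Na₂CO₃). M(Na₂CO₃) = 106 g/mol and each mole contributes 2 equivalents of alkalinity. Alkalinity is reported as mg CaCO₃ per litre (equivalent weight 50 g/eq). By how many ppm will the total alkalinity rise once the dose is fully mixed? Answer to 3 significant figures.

(a) Volume: 2150 m³ = 2,150,000 L.
(a) Chlorine deficit: 11.4 − 0.6 = 10.8 ppm = 10.8 mg/L as Cl₂.
(a) Cl₂ equivalent needed: 10.8 mg/L × 2,150,000 L = 23,220,000 mg = 23,220 g.
(a) Product at 59.1% available chlorine: 23,220 / 0.591 = 39,290 g.

(b) Volume: 53,900 US gal × 3.785 L/gal = 204,012 L.
(b) Moles of Na₂CO₃: 19,700 g ÷ 106 g/mol = 185.8 mol → 371.7 eq of alkalinity.
(b) As CaCO₃: 371.7 eq × 50 g/eq = 18,580 g.
(b) Rise: 18,580 g / 204,012 L × 1000 = 91.1 mg/L.

(a) 39.3 kg; (b) 91.1 ppm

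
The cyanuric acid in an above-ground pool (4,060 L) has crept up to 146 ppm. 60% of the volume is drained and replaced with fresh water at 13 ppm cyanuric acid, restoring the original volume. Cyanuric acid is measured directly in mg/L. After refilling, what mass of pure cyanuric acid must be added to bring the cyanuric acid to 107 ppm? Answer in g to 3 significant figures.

166 g

After draining 60% and refilling: 146 × 0.40 + 13 × 0.60 = 66.2 ppm.
Deficit to target: 107 − 66.2 = 40.8 mg/L.
Mass: 40.8 mg/L × 4,060 L = 165.6 g cyanuric acid.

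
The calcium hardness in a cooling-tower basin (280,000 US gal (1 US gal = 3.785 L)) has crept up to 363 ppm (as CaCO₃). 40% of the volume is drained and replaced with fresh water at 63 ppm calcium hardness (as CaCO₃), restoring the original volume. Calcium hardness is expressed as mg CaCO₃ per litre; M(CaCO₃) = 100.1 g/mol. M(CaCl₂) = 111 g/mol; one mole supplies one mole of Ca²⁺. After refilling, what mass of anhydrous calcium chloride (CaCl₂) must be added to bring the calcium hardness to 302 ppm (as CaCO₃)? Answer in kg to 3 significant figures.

69.3 kg

Volume: 280,000 US gal × 3.785 L/gal = 1,059,800 L.
After draining 40% and refilling: 363 × 0.60 + 63 × 0.40 = 243 ppm.
Deficit to target: 302 − 243 = 59 mg/L.
As CaCO₃: 59 mg/L × 1,059,800 L = 62,530 g; ÷ 100.1 = 624.7 mol Ca²⁺.
Mass: 624.7 × 111 = 69,340 g.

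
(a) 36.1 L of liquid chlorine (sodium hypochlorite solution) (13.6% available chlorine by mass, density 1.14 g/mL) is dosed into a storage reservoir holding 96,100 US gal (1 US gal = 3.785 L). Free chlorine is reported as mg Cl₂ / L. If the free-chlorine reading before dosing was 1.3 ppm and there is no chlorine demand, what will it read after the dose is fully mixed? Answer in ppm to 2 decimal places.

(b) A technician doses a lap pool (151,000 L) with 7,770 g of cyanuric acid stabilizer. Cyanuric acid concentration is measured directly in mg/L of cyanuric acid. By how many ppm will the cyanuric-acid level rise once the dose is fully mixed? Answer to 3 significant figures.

(a) Volume: 96,100 US gal × 3.785 L/gal = 363,738 L.
(a) Mass of solution: 36.1 L × 1000 mL/L × 1.14 g/mL = 41,150 g.
(a) Available chlorine delivered: 41,150 g × 0.136 = 5597 g as Cl₂.
(a) Concentration rise: 5597 g / 363,738 L = 15.39 mg/L = 15.39 ppm.
(a) Final FC: 1.3 + 15.39 = 16.69 ppm.

(b) Rise: 7,770 g / 151,000 L × 1000 = 51.46 mg/L.

(a) 16.69 ppm; (b) 51.5 ppm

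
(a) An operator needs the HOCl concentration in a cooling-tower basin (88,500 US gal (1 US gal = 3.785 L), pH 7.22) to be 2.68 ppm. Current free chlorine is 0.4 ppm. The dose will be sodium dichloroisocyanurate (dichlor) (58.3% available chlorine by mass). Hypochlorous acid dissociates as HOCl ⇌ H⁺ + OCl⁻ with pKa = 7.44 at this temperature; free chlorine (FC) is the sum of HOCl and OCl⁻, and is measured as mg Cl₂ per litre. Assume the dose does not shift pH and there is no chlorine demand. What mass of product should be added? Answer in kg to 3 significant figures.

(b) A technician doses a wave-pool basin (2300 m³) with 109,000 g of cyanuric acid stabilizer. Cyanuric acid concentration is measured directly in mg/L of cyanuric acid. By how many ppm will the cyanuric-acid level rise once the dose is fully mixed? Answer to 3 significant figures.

(a) Volume: 88,500 US gal × 3.785 L/gal = 334,972 L.
(a) [OCl⁻]/[HOCl] = 10^(pH − pKa) = 10^(7.22 − 7.44) = 0.6026; fraction as HOCl = 1/(1 + 0.6026) = 0.624.
(a) Free chlorine required for 2.68 ppm HOCl: 2.68 / 0.624 = 4.295 ppm.
(a) FC to add: 4.295 − 0.4 = 3.895 mg/L as Cl₂.
(a) Cl₂ equivalent: 3.895 mg/L × 334,972 L = 1305 g.
(a) Product at 58.3% available Cl: 1305 / 0.583 = 2238 g.

(b) Volume: 2300 m³ = 2,300,000 L.
(b) Rise: 109,000 g / 2,300,000 L × 1000 = 47.39 mg/L.

(a) 2.24 kg; (b) 47.4 ppm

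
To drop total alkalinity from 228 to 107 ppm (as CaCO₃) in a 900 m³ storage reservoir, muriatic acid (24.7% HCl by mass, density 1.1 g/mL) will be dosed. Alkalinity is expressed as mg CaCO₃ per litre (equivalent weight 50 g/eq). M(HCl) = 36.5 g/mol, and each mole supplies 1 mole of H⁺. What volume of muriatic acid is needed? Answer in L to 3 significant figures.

293 L

Volume: 900 m³ = 900,000 L.
Alkalinity to neutralize: (228 − 107) = 121 mg/L as CaCO₃ × 900,000 L = 108,900 g as CaCO₃.
Equivalents of H⁺ required: 108,900 ÷ 50 g/eq = 2178 eq = 2178 mol HCl.
Mass of HCl: 2178 × 36.5 = 79,500 g.
Mass of 24.7% solution: 79,500 / 0.247 = 321,900 g.
Volume: 321,900 g ÷ 1.1 g/mL = 292,600 mL.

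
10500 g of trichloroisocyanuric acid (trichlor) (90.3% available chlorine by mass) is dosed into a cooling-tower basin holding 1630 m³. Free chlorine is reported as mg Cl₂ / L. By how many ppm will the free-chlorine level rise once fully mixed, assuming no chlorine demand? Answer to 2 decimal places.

Volume: 1630 m³ = 1,630,000 L.
Available chlorine delivered: 10,500 g × 0.903 = 9482 g as Cl₂.
Concentration rise: 9482 g / 1,630,000 L = 5.817 mg/L = 5.82 ppm.

5.82 ppm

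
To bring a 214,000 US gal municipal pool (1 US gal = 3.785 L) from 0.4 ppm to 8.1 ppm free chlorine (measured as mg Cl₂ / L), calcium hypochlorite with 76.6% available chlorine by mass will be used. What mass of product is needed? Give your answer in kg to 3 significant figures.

8.14 kg

Volume: 214,000 US gal × 3.785 L/gal = 809,990 L.
Chlorine deficit: 8.1 − 0.4 = 7.7 ppm = 7.7 mg/L as Cl₂.
Cl₂ equivalent needed: 7.7 mg/L × 809,990 L = 6,237,000 mg = 6237 g.
Product at 76.6% available chlorine: 6237 / 0.766 = 8142 g.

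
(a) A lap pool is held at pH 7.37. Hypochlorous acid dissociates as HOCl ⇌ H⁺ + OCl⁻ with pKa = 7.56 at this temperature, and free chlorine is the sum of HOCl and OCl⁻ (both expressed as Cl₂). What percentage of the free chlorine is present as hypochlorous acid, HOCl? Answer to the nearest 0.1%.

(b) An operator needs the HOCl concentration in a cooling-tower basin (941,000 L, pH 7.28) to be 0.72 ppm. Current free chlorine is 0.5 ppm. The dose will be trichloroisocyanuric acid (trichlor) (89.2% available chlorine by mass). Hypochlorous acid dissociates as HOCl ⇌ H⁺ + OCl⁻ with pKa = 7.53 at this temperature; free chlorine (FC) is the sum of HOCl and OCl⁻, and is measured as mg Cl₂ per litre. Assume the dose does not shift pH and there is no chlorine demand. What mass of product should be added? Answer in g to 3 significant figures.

(a) 60.8%; (b) 659 g

(a) [OCl⁻]/[HOCl] = 10^(pH − pKa) = 10^(7.37 − 7.56) = 10^-0.19 = 0.6457.
(a) Fraction as HOCl = 1 / (1 + 0.6457) = 0.6077.

(b) [OCl⁻]/[HOCl] = 10^(pH − pKa) = 10^(7.28 − 7.53) = 0.5623; fraction as HOCl = 1/(1 + 0.5623) = 0.6401.
(b) Free chlorine required for 0.72 ppm HOCl: 0.72 / 0.6401 = 1.125 ppm.
(b) FC to add: 1.125 − 0.5 = 0.6249 mg/L as Cl₂.
(b) Cl₂ equivalent: 0.6249 mg/L × 941,000 L = 588 g.
(b) Product at 89.2% available Cl: 588 / 0.892 = 659.2 g.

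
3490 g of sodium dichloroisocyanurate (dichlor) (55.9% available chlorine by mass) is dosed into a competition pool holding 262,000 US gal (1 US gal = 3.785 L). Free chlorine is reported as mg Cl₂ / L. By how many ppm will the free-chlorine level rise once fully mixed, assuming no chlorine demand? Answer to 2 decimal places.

1.97 ppm

Volume: 262,000 US gal × 3.785 L/gal = 991,670 L.
Available chlorine delivered: 3490 g × 0.559 = 1951 g as Cl₂.
Concentration rise: 1951 g / 991,670 L = 1.967 mg/L = 1.97 ppm.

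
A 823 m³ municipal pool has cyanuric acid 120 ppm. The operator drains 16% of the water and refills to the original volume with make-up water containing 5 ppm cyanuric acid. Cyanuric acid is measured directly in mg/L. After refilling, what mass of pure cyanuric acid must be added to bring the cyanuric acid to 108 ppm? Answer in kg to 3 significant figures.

5.27 kg

Volume: 823 m³ = 823,000 L.
After draining 16% and refilling: 120 × 0.84 + 5 × 0.16 = 101.6 ppm.
Deficit to target: 108 − 101.6 = 6.4 mg/L.
Mass: 6.4 mg/L × 823,000 L = 5267 g cyanuric acid.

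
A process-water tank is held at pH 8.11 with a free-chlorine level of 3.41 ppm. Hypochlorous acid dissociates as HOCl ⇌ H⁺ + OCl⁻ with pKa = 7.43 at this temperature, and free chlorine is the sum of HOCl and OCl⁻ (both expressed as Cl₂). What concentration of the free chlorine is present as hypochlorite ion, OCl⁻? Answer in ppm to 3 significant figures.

2.82 ppm

[OCl⁻]/[HOCl] = 10^(pH − pKa) = 10^(8.11 − 7.43) = 10^0.68 = 4.786.
Fraction as HOCl = 1 / (1 + 4.786) = 0.1728.
OCl⁻ = (1 − 0.1728) × 3.41 ppm = 2.821 ppm.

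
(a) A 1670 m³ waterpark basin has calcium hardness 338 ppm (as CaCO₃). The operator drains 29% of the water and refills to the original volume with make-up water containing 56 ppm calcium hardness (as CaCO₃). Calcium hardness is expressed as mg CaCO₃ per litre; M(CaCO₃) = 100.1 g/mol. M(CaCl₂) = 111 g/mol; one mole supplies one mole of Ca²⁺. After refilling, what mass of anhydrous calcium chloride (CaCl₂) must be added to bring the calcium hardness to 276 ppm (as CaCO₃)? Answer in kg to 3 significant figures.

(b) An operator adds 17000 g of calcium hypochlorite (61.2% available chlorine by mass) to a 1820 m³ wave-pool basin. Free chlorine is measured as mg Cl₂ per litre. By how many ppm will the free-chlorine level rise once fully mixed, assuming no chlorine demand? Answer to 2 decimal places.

(a) 36.6 kg; (b) 5.72 ppm

(a) Volume: 1670 m³ = 1,670,000 L.
(a) After draining 29% and refilling: 338 × 0.71 + 56 × 0.29 = 256.22 ppm.
(a) Deficit to target: 276 − 256.22 = 19.78 mg/L.
(a) As CaCO₃: 19.78 mg/L × 1,670,000 L = 33,030 g; ÷ 100.1 = 330 mol Ca²⁺.
(a) Mass: 330 × 111 = 36,630 g.

(b) Volume: 1820 m³ = 1,820,000 L.
(b) Available chlorine delivered: 17,000 g × 0.612 = 10,400 g as Cl₂.
(b) Concentration rise: 10,400 g / 1,820,000 L = 5.716 mg/L = 5.72 ppm.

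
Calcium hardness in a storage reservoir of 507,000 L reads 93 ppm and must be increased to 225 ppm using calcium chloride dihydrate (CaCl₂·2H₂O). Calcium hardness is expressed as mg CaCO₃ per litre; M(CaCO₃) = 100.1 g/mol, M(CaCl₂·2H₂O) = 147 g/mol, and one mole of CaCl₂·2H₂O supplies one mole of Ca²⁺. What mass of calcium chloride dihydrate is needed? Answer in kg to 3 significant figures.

Hardness to add: (225 − 93) = 132 mg/L as CaCO₃ × 507,000 L = 66,920 g as CaCO₃.
Moles of Ca²⁺ (1 mol Ca²⁺ ≡ 1 mol CaCO₃): 66,920 / 100.1 g/mol = 668.6 mol.
Mass of CaCl₂·2H₂O: 668.6 × 147 = 98,280 g.

98.3 kg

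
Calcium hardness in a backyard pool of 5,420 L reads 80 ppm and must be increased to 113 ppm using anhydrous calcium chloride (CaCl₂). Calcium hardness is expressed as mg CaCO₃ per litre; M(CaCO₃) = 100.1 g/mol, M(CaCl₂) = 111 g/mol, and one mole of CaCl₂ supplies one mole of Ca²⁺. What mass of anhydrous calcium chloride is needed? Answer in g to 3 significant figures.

198 g

Hardness to add: (113 − 80) = 33 mg/L as CaCO₃ × 5,420 L = 178.9 g as CaCO₃.
Moles of Ca²⁺ (1 mol Ca²⁺ ≡ 1 mol CaCO₃): 178.9 / 100.1 g/mol = 1.787 mol.
Mass of CaCl₂: 1.787 × 111 = 198.3 g.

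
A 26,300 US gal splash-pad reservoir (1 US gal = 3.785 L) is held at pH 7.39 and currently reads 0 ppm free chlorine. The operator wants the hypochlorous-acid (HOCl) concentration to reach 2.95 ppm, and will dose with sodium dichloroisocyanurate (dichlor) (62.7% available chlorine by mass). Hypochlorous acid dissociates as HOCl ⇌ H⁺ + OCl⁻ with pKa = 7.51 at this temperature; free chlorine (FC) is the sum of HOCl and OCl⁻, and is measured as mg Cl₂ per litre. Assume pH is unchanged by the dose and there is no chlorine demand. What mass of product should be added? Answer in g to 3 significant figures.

Volume: 26,300 US gal × 3.785 L/gal = 99,546 L.
[OCl⁻]/[HOCl] = 10^(pH − pKa) = 10^(7.39 − 7.51) = 0.7586; fraction as HOCl = 1/(1 + 0.7586) = 0.5686.
Free chlorine required for 2.95 ppm HOCl: 2.95 / 0.5686 = 5.188 ppm.
FC to add: 5.188 − 0 = 5.188 mg/L as Cl₂.
Cl₂ equivalent: 5.188 mg/L × 99,546 L = 516.4 g.
Product at 62.7% available Cl: 516.4 / 0.627 = 823.6 g.

824 g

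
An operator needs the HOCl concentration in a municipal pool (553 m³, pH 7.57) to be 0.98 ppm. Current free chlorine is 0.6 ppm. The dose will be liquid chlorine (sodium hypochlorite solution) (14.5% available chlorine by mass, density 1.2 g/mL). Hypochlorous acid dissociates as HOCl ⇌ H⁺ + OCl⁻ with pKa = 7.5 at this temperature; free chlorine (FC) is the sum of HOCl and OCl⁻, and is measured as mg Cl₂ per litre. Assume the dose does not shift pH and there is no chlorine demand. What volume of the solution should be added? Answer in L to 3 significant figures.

Volume: 553 m³ = 553,000 L.
[OCl⁻]/[HOCl] = 10^(pH − pKa) = 10^(7.57 − 7.5) = 1.175; fraction as HOCl = 1/(1 + 1.175) = 0.4598.
Free chlorine required for 0.98 ppm HOCl: 0.98 / 0.4598 = 2.131 ppm.
FC to add: 2.131 − 0.6 = 1.531 mg/L as Cl₂.
Cl₂ equivalent: 1.531 mg/L × 553,000 L = 846.9 g.
Product at 14.5% available Cl: 846.9 / 0.145 = 5840 g.
Volume: 5840 g ÷ 1.2 g/mL = 4867 mL.

4.87 L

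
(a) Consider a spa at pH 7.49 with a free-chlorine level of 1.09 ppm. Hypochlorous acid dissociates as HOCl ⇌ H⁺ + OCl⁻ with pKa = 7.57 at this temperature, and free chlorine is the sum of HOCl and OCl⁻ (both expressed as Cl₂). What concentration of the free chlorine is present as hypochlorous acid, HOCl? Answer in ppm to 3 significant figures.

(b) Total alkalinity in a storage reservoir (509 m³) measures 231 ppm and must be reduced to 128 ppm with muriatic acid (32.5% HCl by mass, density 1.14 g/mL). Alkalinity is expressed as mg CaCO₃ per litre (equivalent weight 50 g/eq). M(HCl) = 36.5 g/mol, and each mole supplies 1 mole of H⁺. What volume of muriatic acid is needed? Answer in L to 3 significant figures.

(a) [OCl⁻]/[HOCl] = 10^(pH − pKa) = 10^(7.49 − 7.57) = 10^-0.08 = 0.8318.
(a) Fraction as HOCl = 1 / (1 + 0.8318) = 0.5459.
(a) HOCl = 0.5459 × 1.09 ppm = 0.5951 ppm.

(b) Volume: 509 m³ = 509,000 L.
(b) Alkalinity to neutralize: (231 − 128) = 103 mg/L as CaCO₃ × 509,000 L = 52,430 g as CaCO₃.
(b) Equivalents of H⁺ required: 52,430 ÷ 50 g/eq = 1049 eq = 1049 mol HCl.
(b) Mass of HCl: 1049 × 36.5 = 38,270 g.
(b) Mass of 32.5% solution: 38,270 / 0.325 = 117,800 g.
(b) Volume: 117,800 g ÷ 1.14 g/mL = 103,300 mL.

(a) 0.595 ppm; (b) 103 L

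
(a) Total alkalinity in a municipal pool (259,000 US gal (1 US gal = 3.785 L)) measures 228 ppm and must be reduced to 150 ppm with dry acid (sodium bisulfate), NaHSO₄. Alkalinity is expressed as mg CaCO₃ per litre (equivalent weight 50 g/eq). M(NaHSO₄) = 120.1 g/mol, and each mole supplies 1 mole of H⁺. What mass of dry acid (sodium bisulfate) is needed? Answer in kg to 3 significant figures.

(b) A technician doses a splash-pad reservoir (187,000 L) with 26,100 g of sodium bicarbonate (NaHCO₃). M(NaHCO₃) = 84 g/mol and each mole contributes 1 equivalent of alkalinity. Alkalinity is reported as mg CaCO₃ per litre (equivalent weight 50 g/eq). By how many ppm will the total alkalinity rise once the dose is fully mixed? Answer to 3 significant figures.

(a) 184 kg; (b) 83.1 ppm

(a) Volume: 259,000 US gal × 3.785 L/gal = 980,315 L.
(a) Alkalinity to neutralize: (228 − 150) = 78 mg/L as CaCO₃ × 980,315 L = 76,460 g as CaCO₃.
(a) Equivalents of H⁺ required: 76,460 ÷ 50 g/eq = 1529 eq = 1529 mol NaHSO₄.
(a) Mass of NaHSO₄: 1529 × 120.1 = 183,700 g.

(b) Moles of NaHCO₃: 26,100 g ÷ 84 g/mol = 310.7 mol → 310.7 eq of alkalinity.
(b) As CaCO₃: 310.7 eq × 50 g/eq = 15,540 g.
(b) Rise: 15,540 g / 187,000 L × 1000 = 83.08 mg/L.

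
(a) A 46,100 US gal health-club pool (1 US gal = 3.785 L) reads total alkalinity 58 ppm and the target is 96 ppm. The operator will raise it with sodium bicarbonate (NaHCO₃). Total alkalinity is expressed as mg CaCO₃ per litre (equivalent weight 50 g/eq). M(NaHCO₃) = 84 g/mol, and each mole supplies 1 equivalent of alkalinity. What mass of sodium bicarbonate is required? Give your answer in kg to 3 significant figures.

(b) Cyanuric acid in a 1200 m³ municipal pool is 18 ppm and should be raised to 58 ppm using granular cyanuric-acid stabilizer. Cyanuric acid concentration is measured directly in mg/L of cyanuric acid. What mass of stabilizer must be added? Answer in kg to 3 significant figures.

(a) Volume: 46,100 US gal × 3.785 L/gal = 174,488 L.
(a) Alkalinity to add: (96 − 58) = 38 mg/L as CaCO₃ × 174,488 L = 6631 g as CaCO₃.
(a) Equivalents: 6631 g ÷ 50 g/eq = 132.6 eq.
(a) NaHCO₃ supplies 1 eq per mole → 132.6 mol.
(a) Mass: 132.6 mol × 84 g/mol = 11,140 g.

(b) Volume: 1200 m³ = 1,200,000 L.
(b) CYA to add: (58 − 18) = 40 mg/L × 1,200,000 L = 48,000 g cyanuric acid.

(a) 11.1 kg; (b) 48.0 kg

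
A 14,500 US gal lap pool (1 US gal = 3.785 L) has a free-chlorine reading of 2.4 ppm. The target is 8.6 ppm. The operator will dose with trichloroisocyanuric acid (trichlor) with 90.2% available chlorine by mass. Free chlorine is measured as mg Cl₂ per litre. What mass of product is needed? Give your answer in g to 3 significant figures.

377 g

Volume: 14,500 US gal × 3.785 L/gal = 54,882 L.
Chlorine deficit: 8.6 − 2.4 = 6.2 ppm = 6.2 mg/L as Cl₂.
Cl₂ equivalent needed: 6.2 mg/L × 54,882 L = 340,300 mg = 340.3 g.
Product at 90.2% available chlorine: 340.3 / 0.902 = 377.2 g.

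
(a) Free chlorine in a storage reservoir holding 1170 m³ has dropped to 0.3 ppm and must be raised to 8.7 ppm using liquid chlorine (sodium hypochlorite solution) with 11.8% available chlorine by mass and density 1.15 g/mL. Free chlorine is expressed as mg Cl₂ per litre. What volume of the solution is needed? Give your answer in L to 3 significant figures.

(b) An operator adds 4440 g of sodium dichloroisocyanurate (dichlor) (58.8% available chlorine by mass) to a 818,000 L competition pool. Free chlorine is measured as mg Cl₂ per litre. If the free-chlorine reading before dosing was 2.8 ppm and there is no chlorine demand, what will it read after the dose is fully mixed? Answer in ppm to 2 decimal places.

(a) 72.4 L; (b) 5.99 ppm

(a) Volume: 1170 m³ = 1,170,000 L.
(a) Chlorine deficit: 8.7 − 0.3 = 8.4 ppm = 8.4 mg/L as Cl₂.
(a) Cl₂ equivalent needed: 8.4 mg/L × 1,170,000 L = 9,828,000 mg = 9828 g.
(a) Product at 11.8% available chlorine: 9828 / 0.118 = 83,290 g.
(a) Volume at density 1.15 g/mL: 83,290 g ÷ 1.15 g/mL = 72,420 mL.

(b) Available chlorine delivered: 4440 g × 0.588 = 2611 g as Cl₂.
(b) Concentration rise: 2611 g / 818,000 L = 3.192 mg/L = 3.19 ppm.
(b) Final FC: 2.8 + 3.19 = 5.99 ppm.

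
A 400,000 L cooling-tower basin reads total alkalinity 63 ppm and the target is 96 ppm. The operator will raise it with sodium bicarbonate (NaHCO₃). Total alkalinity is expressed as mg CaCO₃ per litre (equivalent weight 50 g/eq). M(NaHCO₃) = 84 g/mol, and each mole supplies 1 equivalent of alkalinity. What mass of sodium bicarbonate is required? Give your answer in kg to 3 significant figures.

Alkalinity to add: (96 − 63) = 33 mg/L as CaCO₃ × 400,000 L = 13,200 g as CaCO₃.
Equivalents: 13,200 g ÷ 50 g/eq = 264 eq.
NaHCO₃ supplies 1 eq per mole → 264 mol.
Mass: 264 mol × 84 g/mol = 22,180 g.

22.2 kg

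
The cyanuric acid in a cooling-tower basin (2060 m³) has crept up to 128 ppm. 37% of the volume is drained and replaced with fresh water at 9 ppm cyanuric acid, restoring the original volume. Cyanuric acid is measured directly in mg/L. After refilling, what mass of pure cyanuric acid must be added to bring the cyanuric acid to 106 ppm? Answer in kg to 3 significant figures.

45.4 kg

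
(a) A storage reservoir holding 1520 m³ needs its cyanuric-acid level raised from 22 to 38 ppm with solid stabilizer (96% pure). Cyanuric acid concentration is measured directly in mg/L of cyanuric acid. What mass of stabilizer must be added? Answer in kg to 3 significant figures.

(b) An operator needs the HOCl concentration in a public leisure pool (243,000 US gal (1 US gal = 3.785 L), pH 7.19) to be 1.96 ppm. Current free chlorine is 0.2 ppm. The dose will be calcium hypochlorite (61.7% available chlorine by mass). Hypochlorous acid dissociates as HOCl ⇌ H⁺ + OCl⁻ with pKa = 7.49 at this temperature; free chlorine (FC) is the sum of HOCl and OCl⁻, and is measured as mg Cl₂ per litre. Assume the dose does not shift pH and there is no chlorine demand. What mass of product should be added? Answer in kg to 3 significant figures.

(a) Volume: 1520 m³ = 1,520,000 L.
(a) CYA to add: (38 − 22) = 16 mg/L × 1,520,000 L = 24,320 g cyanuric acid.
(a) At 96% purity: 24,320 / 0.96 = 25,330 g product.

(b) Volume: 243,000 US gal × 3.785 L/gal = 919,755 L.
(b) [OCl⁻]/[HOCl] = 10^(pH − pKa) = 10^(7.19 − 7.49) = 0.5012; fraction as HOCl = 1/(1 + 0.5012) = 0.6661.
(b) Free chlorine required for 1.96 ppm HOCl: 1.96 / 0.6661 = 2.942 ppm.
(b) FC to add: 2.942 − 0.2 = 2.742 mg/L as Cl₂.
(b) Cl₂ equivalent: 2.742 mg/L × 919,755 L = 2522 g.
(b) Product at 61.7% available Cl: 2522 / 0.617 = 4088 g.

(a) 25.3 kg; (b) 4.09 kg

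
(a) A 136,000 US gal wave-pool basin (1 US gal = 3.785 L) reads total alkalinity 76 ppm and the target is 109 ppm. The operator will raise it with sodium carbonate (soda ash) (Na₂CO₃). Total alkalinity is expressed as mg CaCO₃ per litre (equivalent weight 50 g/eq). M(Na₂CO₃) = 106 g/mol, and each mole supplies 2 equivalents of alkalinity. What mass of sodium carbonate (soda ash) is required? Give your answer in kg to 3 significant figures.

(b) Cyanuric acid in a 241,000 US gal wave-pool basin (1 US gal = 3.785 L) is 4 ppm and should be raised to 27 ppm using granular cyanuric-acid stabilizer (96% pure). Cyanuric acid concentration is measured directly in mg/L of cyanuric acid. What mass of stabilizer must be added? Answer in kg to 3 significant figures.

(a) Volume: 136,000 US gal × 3.785 L/gal = 514,760 L.
(a) Alkalinity to add: (109 − 76) = 33 mg/L as CaCO₃ × 514,760 L = 16,990 g as CaCO₃.
(a) Equivalents: 16,990 g ÷ 50 g/eq = 339.7 eq.
(a) Each mole of Na₂CO₃ supplies 2 eq, so 339.7 / 2 = 169.9 mol.
(a) Mass: 169.9 mol × 106 g/mol = 18,010 g.

(b) Volume: 241,000 US gal × 3.785 L/gal = 912,185 L.
(b) CYA to add: (27 − 4) = 23 mg/L × 912,185 L = 20,980 g cyanuric acid.
(b) At 96% purity: 20,980 / 0.96 = 21,850 g product.

(a) 18.0 kg; (b) 21.9 kg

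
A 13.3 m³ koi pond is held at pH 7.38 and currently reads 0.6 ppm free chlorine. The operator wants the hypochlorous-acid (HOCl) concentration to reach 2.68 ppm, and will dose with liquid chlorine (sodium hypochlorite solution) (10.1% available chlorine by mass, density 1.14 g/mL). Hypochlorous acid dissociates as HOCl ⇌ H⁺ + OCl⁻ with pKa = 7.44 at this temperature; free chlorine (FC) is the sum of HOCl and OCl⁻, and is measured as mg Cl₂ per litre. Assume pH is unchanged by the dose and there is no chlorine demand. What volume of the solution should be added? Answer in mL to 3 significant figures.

Volume: 13.3 m³ = 13,300 L.
[OCl⁻]/[HOCl] = 10^(pH − pKa) = 10^(7.38 − 7.44) = 0.871; fraction as HOCl = 1/(1 + 0.871) = 0.5345.
Free chlorine required for 2.68 ppm HOCl: 2.68 / 0.5345 = 5.014 ppm.
FC to add: 5.014 − 0.6 = 4.414 mg/L as Cl₂.
Cl₂ equivalent: 4.414 mg/L × 13,300 L = 58.71 g.
Product at 10.1% available Cl: 58.71 / 0.101 = 581.3 g.
Volume: 581.3 g ÷ 1.14 g/mL = 509.9 mL.

510 mL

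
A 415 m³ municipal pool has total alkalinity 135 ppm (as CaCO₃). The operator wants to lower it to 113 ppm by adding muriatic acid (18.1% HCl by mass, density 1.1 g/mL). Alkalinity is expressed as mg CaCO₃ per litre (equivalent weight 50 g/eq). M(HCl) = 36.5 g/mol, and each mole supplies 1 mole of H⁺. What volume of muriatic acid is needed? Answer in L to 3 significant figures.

33.5 L

Volume: 415 m³ = 415,000 L.
Alkalinity to neutralize: (135 − 113) = 22 mg/L as CaCO₃ × 415,000 L = 9130 g as CaCO₃.
Equivalents of H⁺ required: 9130 ÷ 50 g/eq = 182.6 eq = 182.6 mol HCl.
Mass of HCl: 182.6 × 36.5 = 6665 g.
Mass of 18.1% solution: 6665 / 0.181 = 36,820 g.
Volume: 36,820 g ÷ 1.1 g/mL = 33,480 mL.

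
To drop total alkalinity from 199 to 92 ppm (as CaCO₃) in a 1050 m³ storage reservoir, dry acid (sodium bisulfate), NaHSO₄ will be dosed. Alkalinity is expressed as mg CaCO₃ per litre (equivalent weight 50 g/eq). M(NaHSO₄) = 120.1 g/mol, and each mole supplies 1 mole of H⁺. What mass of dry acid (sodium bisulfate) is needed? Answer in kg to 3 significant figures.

270 kg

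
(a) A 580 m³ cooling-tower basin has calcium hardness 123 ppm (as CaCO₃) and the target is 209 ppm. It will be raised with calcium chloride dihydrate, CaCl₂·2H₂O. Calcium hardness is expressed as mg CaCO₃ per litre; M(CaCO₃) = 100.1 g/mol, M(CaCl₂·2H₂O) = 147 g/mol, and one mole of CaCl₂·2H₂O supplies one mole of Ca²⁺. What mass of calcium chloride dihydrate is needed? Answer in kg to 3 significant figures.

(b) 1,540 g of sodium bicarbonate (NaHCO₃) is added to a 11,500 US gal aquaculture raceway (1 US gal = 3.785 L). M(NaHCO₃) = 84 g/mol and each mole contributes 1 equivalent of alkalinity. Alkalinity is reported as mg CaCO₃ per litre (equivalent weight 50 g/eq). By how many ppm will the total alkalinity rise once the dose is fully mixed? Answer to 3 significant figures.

(a) 73.3 kg; (b) 21.1 ppm

(a) Volume: 580 m³ = 580,000 L.
(a) Hardness to add: (209 − 123) = 86 mg/L as CaCO₃ × 580,000 L = 49,880 g as CaCO₃.
(a) Moles of Ca²⁺ (1 mol Ca²⁺ ≡ 1 mol CaCO₃): 49,880 / 100.1 g/mol = 498.3 mol.
(a) Mass of CaCl₂·2H₂O: 498.3 × 147 = 73,250 g.

(b) Volume: 11,500 US gal × 3.785 L/gal = 43,528 L.
(b) Moles of NaHCO₃: 1,540 g ÷ 84 g/mol = 18.33 mol → 18.33 eq of alkalinity.
(b) As CaCO₃: 18.33 eq × 50 g/eq = 916.7 g.
(b) Rise: 916.7 g / 43,528 L × 1000 = 21.06 mg/L.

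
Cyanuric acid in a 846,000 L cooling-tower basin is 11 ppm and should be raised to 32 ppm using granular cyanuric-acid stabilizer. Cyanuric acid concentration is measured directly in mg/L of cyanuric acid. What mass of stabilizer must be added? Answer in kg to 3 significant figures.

CYA to add: (32 − 11) = 21 mg/L × 846,000 L = 17,770 g cyanuric acid.

17.8 kg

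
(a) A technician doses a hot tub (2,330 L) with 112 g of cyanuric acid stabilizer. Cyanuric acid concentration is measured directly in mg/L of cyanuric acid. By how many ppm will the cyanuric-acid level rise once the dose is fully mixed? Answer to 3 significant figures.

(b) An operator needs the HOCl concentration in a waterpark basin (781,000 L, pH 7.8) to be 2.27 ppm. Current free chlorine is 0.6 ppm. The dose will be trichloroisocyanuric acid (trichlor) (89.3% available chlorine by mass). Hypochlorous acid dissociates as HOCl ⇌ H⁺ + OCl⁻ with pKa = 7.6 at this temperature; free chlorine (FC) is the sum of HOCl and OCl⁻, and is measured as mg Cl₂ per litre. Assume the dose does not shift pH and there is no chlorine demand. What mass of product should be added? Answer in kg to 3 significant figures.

(a) 48.1 ppm; (b) 4.61 kg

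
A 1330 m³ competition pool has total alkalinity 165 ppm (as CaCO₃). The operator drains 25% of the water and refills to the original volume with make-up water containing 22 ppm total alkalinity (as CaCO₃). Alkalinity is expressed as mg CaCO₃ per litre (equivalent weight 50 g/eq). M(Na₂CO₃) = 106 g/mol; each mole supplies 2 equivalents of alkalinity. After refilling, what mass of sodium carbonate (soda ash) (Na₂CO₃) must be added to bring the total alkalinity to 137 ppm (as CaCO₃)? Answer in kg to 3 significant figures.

10.9 kg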